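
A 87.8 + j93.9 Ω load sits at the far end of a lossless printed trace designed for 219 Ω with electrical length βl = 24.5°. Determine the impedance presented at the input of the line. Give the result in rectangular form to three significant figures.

tan(βl) = tan(24.5°) = 0.456
Z_in = Z_0·(Z_L + jZ_0·tanβl)/(Z_0 + jZ_L·tanβl)
     = 219·(87.8 + j194)/(176 + j40)

Z_in ≈ 156 + j205 Ω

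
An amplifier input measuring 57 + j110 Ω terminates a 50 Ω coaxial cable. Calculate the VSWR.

Γ = (Z_L − Z_0)/(Z_L + Z_0) = (7 + j110)/(107 + j110)
|Γ| = 110/153 = 0.718
VSWR = (1 + |Γ|)/(1 − |Γ|) = 1.72/0.282

VSWR ≈ 6.1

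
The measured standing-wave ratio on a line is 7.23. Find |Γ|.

|Γ| ≈ 0.757

|Γ| = (S − 1)/(S + 1) = (7.23 − 1)/(7.23 + 1) = 6.23/8.23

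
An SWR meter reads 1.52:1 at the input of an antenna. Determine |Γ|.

|Γ| ≈ 0.206

|Γ| = (S − 1)/(S + 1) = (1.52 − 1)/(1.52 + 1) = 0.52/2.52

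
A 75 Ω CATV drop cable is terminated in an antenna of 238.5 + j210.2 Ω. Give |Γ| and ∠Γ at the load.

Γ = (Z_L − Z_0)/(Z_L + Z_0) = (163.5 + j210.2)/(313.5 + j210.2)
|Γ| = 266/377 = 0.706

Γ ≈ 0.706 ∠ 18.3°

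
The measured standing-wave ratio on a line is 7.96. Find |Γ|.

|Γ| ≈ 0.777

|Γ| = (S − 1)/(S + 1) = (7.96 − 1)/(7.96 + 1) = 6.96/8.96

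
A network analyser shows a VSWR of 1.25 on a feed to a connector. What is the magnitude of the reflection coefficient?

|Γ| ≈ 0.111

|Γ| = (S − 1)/(S + 1) = (1.25 − 1)/(1.25 + 1) = 0.25/2.25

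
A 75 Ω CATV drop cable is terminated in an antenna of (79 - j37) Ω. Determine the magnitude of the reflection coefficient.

|Γ| ≈ 0.235

Γ = (Z_L − Z_0)/(Z_L + Z_0) = (4 − j37)/(154 − j37)
|Γ| = 37.2/158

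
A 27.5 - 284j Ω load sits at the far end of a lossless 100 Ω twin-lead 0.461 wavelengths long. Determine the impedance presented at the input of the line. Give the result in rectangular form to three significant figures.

βl = 2π × 0.461 = 166°
tan(βl) = tan(166°) = -0.25
Z_in = Z_0·(Z_L + jZ_0·tanβl)/(Z_0 + jZ_L·tanβl)
     = 100·(27.5 − j309)/(29 − j6.88)

Z_in ≈ 329 − j988 Ω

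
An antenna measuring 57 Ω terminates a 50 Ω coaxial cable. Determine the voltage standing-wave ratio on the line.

VSWR ≈ 1.14

For a purely resistive load, VSWR = R_L/Z_0 or Z_0/R_L (whichever > 1) = 57/50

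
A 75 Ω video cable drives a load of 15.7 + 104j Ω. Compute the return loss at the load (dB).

RL ≈ 1.23 dB

Γ = (-59.3 + j104)/(90.7 + j104), |Γ| = 0.868
RL = −20·log₁₀|Γ| = −20·log₁₀(0.868)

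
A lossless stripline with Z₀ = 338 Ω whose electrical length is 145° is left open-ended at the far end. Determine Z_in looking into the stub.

Z_in ≈ +j483 Ω

tan(βl) = -0.7
For an open-ended stub, Z_in = −jZ_0·cot(βl) = −jZ_0/tan(βl)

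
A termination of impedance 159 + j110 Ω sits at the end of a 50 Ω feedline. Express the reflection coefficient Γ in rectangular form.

Γ ≈ 0.625 + j0.197

Γ = (Z_L − Z_0)/(Z_L + Z_0) = (109 + j110)/(209 + j110)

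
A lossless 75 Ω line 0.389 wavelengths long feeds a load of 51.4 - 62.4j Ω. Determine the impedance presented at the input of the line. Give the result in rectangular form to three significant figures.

βl = 2π × 0.389 = 140°
tan(βl) = tan(140°) = -0.838
Z_in = Z_0·(Z_L + jZ_0·tanβl)/(Z_0 + jZ_L·tanβl)
     = 75·(51.4 − j125)/(22.7 − j43.1)

Z_in ≈ 208 − j20 Ω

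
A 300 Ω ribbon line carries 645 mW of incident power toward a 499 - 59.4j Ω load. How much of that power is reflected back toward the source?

|Γ| = |(199 − j59.4)/(799 − j59.4)| = 0.259
|Γ|² = 0.0672
P_refl = |Γ|²·P_inc = 43.3 mW, P_del = (1 − |Γ|²)·P_inc = 602 mW

P_reflected ≈ 43.3 mW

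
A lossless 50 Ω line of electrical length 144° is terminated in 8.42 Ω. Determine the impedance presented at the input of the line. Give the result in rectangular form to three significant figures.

tan(βl) = tan(144°) = -0.727
Z_in = Z_0·(Z_L + jZ_0·tanβl)/(Z_0 + jZ_L·tanβl)
     = 50·(8.42 − j36.3)/(50 − j6.12)

Z_in ≈ 12.7 − j34.8 Ω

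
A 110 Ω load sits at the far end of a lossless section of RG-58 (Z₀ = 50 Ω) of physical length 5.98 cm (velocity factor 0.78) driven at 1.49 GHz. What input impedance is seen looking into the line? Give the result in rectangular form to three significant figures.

λ = v/f = 0.78·c / 1.49 GHz = 0.157 m
βl = 2π·l/λ = 2π × 0.381 = 137°
tan(βl) = tan(137°) = -0.93
Z_in = Z_0·(Z_L + jZ_0·tanβl)/(Z_0 + jZ_L·tanβl)
     = 50·(110 − j46.5)/(50 − j102)

Z_in ≈ 39.6 + j34.4 Ω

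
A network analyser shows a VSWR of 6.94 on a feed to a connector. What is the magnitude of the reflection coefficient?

|Γ| = (S − 1)/(S + 1) = (6.94 − 1)/(6.94 + 1) = 5.94/7.94

|Γ| ≈ 0.748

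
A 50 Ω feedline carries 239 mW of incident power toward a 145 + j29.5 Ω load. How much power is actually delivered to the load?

P_delivered ≈ 178 mW

|Γ| = |(95 + j29.5)/(195 + j29.5)| = 0.504
|Γ|² = 0.254
P_refl = |Γ|²·P_inc = 60.8 mW, P_del = (1 − |Γ|²)·P_inc = 178 mW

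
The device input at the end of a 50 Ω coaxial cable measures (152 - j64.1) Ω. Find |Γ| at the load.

Γ = (Z_L − Z_0)/(Z_L + Z_0) = (102 − j64.1)/(202 − j64.1)
|Γ| = 120/212

|Γ| ≈ 0.568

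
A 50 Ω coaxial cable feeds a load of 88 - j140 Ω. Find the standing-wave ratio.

VSWR ≈ 6.63

Γ = (Z_L − Z_0)/(Z_L + Z_0) = (38 − j140)/(138 − j140)
|Γ| = 145/197 = 0.738
VSWR = (1 + |Γ|)/(1 − |Γ|) = 1.74/0.262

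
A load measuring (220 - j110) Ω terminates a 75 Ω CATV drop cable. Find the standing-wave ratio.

Γ = (Z_L − Z_0)/(Z_L + Z_0) = (145 − j110)/(295 − j110)
|Γ| = 182/315 = 0.578
VSWR = (1 + |Γ|)/(1 − |Γ|) = 1.58/0.422

VSWR ≈ 3.74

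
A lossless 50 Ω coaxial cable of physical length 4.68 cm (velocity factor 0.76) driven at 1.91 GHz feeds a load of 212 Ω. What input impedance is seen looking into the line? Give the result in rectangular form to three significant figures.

λ = v/f = 0.76·c / 1.91 GHz = 0.119 m
βl = 2π·l/λ = 2π × 0.392 = 141°
tan(βl) = tan(141°) = -0.806
Z_in = Z_0·(Z_L + jZ_0·tanβl)/(Z_0 + jZ_L·tanβl)
     = 50·(212 − j40.3)/(50 − j171)

Z_in ≈ 27.6 + j54 Ω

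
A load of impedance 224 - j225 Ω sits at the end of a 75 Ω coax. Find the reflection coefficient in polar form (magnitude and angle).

Γ ≈ 0.721 ∠ -19.5°

Γ = (Z_L − Z_0)/(Z_L + Z_0) = (149 − j225)/(299 − j225)
|Γ| = 270/374 = 0.721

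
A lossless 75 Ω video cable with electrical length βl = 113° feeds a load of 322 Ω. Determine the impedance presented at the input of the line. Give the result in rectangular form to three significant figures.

tan(βl) = tan(113°) = -2.36
Z_in = Z_0·(Z_L + jZ_0·tanβl)/(Z_0 + jZ_L·tanβl)
     = 75·(322 − j177)/(75 − j759)

Z_in ≈ 20.4 + j29.8 Ω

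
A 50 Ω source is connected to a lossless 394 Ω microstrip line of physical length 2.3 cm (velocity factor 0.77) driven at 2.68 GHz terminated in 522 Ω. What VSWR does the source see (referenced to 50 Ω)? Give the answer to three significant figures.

VSWR ≈ 6

λ = v/f = 0.77·c / 2.68 GHz = 0.0862 m
βl = 2π·l/λ = 2π × 0.267 = 96.1°
tan(βl) = -9.42
Z_in = Z_0·(Z_L + jZ_0·tanβl)/(Z_0 + jZ_L·tanβl) = 299 + j17.9 Ω
Γ_s = (Z_in − Z_s)/(Z_in + Z_s) = (249 + j17.9)/(349 + j17.9), |Γ_s| = 0.714
VSWR = (1 + |Γ_s|)/(1 − |Γ_s|)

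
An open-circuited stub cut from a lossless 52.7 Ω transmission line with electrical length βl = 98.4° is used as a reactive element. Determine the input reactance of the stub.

tan(βl) = -6.77
For an open-circuited stub, Z_in = −jZ_0·cot(βl) = −jZ_0/tan(βl)

X_in ≈ 7.78 Ω (inductive)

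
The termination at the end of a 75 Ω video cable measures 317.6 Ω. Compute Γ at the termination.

Γ = 0.618

Γ = (Z_L − Z_0)/(Z_L + Z_0) = (317.6 − 75)/(317.6 + 75) = 242.6/392.6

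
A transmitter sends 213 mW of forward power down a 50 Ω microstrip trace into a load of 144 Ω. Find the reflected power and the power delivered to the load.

P_reflected ≈ 50 mW; P_delivered ≈ 163 mW

Γ = (144 − 50)/(144 + 50) = 0.485
|Γ|² = 0.235
P_refl = |Γ|²·P_inc = 50 mW, P_del = (1 − |Γ|²)·P_inc = 163 mW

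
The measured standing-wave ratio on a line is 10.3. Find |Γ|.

|Γ| = (S − 1)/(S + 1) = (10.3 − 1)/(10.3 + 1) = 9.3/11.3

|Γ| ≈ 0.823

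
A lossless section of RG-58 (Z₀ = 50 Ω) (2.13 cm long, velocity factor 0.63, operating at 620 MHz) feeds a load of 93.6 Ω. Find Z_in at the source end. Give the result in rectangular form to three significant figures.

λ = v/f = 0.63·c / 620 MHz = 0.305 m
βl = 2π·l/λ = 2π × 0.0699 = 25.2°
tan(βl) = tan(25.2°) = 0.47
Z_in = Z_0·(Z_L + jZ_0·tanβl)/(Z_0 + jZ_L·tanβl)
     = 50·(93.6 + j23.5)/(50 + j44)

Z_in ≈ 64.4 − j33.2 Ω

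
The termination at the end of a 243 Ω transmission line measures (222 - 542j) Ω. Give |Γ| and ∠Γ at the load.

Γ ≈ 0.76 ∠ -42.8°

Γ = (Z_L − Z_0)/(Z_L + Z_0) = (-21 − j542)/(465 − j542)
|Γ| = 542/714 = 0.76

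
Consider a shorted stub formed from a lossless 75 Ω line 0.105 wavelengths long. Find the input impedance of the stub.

Z_in ≈ +j58.2 Ω

βl = 2π × 0.105 = 37.8°
tan(βl) = 0.776
For a shorted stub, Z_in = jZ_0·tan(βl)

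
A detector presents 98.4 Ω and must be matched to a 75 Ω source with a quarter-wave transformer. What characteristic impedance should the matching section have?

Z_qwt = √(Z_0·R_L) = √(75 × 98.4) = √7380

Z_qwt ≈ 85.9 Ω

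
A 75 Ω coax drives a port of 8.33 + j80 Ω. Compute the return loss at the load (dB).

RL ≈ 0.901 dB

Γ = (-66.67 + j80)/(83.33 + j80), |Γ| = 0.902
RL = −20·log₁₀|Γ| = −20·log₁₀(0.902)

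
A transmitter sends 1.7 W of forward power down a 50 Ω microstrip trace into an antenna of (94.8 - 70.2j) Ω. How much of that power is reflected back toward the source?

P_reflected ≈ 0.455 W

|Γ| = |(44.8 − j70.2)/(144.8 − j70.2)| = 0.518
|Γ|² = 0.268
P_refl = |Γ|²·P_inc = 0.455 W, P_del = (1 − |Γ|²)·P_inc = 1.24 W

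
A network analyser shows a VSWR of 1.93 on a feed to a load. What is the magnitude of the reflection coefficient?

|Γ| = (S − 1)/(S + 1) = (1.93 − 1)/(1.93 + 1) = 0.93/2.93

|Γ| ≈ 0.317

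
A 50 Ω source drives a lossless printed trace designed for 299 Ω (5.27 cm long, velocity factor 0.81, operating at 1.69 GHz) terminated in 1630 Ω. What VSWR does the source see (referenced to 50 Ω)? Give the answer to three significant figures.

VSWR ≈ 15.6

λ = v/f = 0.81·c / 1.69 GHz = 0.144 m
βl = 2π·l/λ = 2π × 0.367 = 132°
tan(βl) = -1.11
Z_in = Z_0·(Z_L + jZ_0·tanβl)/(Z_0 + jZ_L·tanβl) = 96.5 + j253 Ω
Γ_s = (Z_in − Z_s)/(Z_in + Z_s) = (46.5 + j253)/(147 + j253), |Γ_s| = 0.88
VSWR = (1 + |Γ_s|)/(1 − |Γ_s|)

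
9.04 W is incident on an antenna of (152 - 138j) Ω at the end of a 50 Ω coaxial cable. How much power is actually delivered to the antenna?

P_delivered ≈ 4.59 W

|Γ| = |(102 − j138)/(202 − j138)| = 0.701
|Γ|² = 0.492
P_refl = |Γ|²·P_inc = 4.45 W, P_del = (1 − |Γ|²)·P_inc = 4.59 W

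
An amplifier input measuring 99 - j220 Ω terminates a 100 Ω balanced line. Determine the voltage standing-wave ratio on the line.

Γ = (Z_L − Z_0)/(Z_L + Z_0) = (-1 − j220)/(199 − j220)
|Γ| = 220/297 = 0.742
VSWR = (1 + |Γ|)/(1 − |Γ|) = 1.74/0.258

VSWR ≈ 6.74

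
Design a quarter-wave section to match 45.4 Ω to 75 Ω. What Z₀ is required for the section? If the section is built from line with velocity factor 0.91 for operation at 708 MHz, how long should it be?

Z_qwt = √(Z_0·R_L) = √(75 × 45.4) = √3405
λ = 0.91·c/f = 0.386 m, so l = λ/4 = 0.0964 m

Z_qwt ≈ 58.4 Ω; length ≈ 9.64 cm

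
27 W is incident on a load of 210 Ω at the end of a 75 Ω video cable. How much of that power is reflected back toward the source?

Γ = (210 − 75)/(210 + 75) = 0.474
|Γ|² = 0.224
P_refl = |Γ|²·P_inc = 6.06 W, P_del = (1 − |Γ|²)·P_inc = 20.9 W

P_reflected ≈ 6.06 W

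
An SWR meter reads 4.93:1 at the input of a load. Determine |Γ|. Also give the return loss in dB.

|Γ| = (S − 1)/(S + 1) = (4.93 − 1)/(4.93 + 1) = 3.93/5.93
RL = −20·log₁₀|Γ| = −20·log₁₀(0.663)

|Γ| ≈ 0.663; return loss ≈ 3.57 dB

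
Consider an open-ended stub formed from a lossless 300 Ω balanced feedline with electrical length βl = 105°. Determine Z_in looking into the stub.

Z_in ≈ +j80.4 Ω

tan(βl) = -3.73
For an open-ended stub, Z_in = −jZ_0·cot(βl) = −jZ_0/tan(βl)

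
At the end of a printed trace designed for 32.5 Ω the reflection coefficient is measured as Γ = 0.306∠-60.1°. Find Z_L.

Z_L = Z_0·(1 + Γ)/(1 − Γ) = 32.5·(1.15 − j0.265)/(0.847 + j0.265)

Z_L ≈ 37.4 − j21.9 Ω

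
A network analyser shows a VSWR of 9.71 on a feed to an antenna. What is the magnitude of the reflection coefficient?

|Γ| ≈ 0.813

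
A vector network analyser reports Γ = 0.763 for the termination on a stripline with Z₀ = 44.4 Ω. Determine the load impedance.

Z_L ≈ 330 Ω

Z_L = Z_0·(1 + Γ)/(1 − Γ) = 44.4·(1.76)/(0.237)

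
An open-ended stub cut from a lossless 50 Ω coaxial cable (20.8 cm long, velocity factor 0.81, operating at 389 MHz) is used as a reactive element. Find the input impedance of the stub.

Z_in ≈ +j28.7 Ω

λ = v/f = 0.81·c / 389 MHz = 0.625 m
βl = 2π·l/λ = 2π × 0.333 = 120°
tan(βl) = -1.74
For an open-ended stub, Z_in = −jZ_0·cot(βl) = −jZ_0/tan(βl)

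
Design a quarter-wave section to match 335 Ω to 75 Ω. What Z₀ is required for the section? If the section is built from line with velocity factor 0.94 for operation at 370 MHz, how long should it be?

Z_qwt = √(Z_0·R_L) = √(75 × 335) = √25120
λ = 0.94·c/f = 0.762 m, so l = λ/4 = 0.191 m

Z_qwt ≈ 159 Ω; length ≈ 19.1 cm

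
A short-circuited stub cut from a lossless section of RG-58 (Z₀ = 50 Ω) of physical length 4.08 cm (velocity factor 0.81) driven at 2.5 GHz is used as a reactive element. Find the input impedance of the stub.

Z_in ≈ −j27.6 Ω

λ = v/f = 0.81·c / 2.5 GHz = 0.0972 m
βl = 2π·l/λ = 2π × 0.42 = 151°
tan(βl) = -0.552
For a short-circuited stub, Z_in = jZ_0·tan(βl)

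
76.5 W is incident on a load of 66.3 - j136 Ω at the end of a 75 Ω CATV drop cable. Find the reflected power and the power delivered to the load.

|Γ| = |(-8.7 − j136)/(141.3 − j136)| = 0.695
|Γ|² = 0.483
P_refl = |Γ|²·P_inc = 36.9 W, P_del = (1 − |Γ|²)·P_inc = 39.6 W

P_reflected ≈ 36.9 W; P_delivered ≈ 39.6 W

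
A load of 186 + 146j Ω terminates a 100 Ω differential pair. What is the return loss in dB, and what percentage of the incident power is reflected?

Γ = (86 + j146)/(286 + j146), |Γ| = 0.528
RL = −20·log₁₀(0.528) = 5.55 dB
P_refl/P_inc = |Γ|² = 0.278

RL ≈ 5.55 dB; 27.8% of incident power reflected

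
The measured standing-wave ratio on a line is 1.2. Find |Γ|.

|Γ| = (S − 1)/(S + 1) = (1.2 − 1)/(1.2 + 1) = 0.2/2.2

|Γ| ≈ 0.0909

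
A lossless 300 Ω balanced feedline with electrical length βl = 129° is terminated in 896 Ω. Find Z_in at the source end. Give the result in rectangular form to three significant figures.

Z_in ≈ 155 + j201 Ω

tan(βl) = tan(129°) = -1.23
Z_in = Z_0·(Z_L + jZ_0·tanβl)/(Z_0 + jZ_L·tanβl)
     = 300·(896 − j370)/(300 − j1110)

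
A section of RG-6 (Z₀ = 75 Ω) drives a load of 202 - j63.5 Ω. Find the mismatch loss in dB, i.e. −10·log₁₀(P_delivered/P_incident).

mismatch loss ≈ 1.25 dB

Γ = (127 − j63.5)/(277 − j63.5), |Γ| = 0.5
|Γ|² = 0.25, so P_del/P_inc = 1 − |Γ|² = 0.75
ML = −10·log₁₀(1 − |Γ|²)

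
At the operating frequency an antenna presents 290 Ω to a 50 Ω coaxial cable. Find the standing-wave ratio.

Γ = (290 − 50)/(290 + 50) = 0.706
VSWR = (1 + 0.706)/(1 − 0.706)

VSWR ≈ 5.8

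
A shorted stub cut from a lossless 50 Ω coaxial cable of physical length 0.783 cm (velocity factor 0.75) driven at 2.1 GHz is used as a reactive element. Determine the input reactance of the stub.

X_in ≈ 24.7 Ω (inductive)

λ = v/f = 0.75·c / 2.1 GHz = 0.107 m
βl = 2π·l/λ = 2π × 0.0731 = 26.3°
tan(βl) = 0.494
For a shorted stub, Z_in = jZ_0·tan(βl)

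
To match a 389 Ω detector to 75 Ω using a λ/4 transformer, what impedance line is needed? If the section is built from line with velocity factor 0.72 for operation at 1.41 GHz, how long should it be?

Z_qwt = √(Z_0·R_L) = √(75 × 389) = √29180
λ = 0.72·c/f = 0.153 m, so l = λ/4 = 0.0383 m

Z_qwt ≈ 171 Ω; length ≈ 3.83 cm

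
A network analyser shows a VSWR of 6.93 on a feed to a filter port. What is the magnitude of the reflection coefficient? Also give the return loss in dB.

|Γ| = (S − 1)/(S + 1) = (6.93 − 1)/(6.93 + 1) = 5.93/7.93
RL = −20·log₁₀|Γ| = −20·log₁₀(0.748)

|Γ| ≈ 0.748; return loss ≈ 2.52 dB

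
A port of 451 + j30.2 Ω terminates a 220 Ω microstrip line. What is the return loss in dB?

RL ≈ 9.2 dB

Γ = (231 + j30.2)/(671 + j30.2), |Γ| = 0.347
RL = −20·log₁₀|Γ| = −20·log₁₀(0.347)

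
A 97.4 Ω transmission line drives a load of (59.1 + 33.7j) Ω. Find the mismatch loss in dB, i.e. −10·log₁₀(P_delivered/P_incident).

mismatch loss ≈ 0.465 dB

Γ = (-38.3 + j33.7)/(156.5 + j33.7), |Γ| = 0.319
|Γ|² = 0.102, so P_del/P_inc = 1 − |Γ|² = 0.898
ML = −10·log₁₀(1 − |Γ|²)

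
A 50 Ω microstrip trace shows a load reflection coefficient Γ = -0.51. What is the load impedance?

Z_L = Z_0·(1 + Γ)/(1 − Γ) = 50·(0.49)/(1.51)

Z_L ≈ 16.2 Ω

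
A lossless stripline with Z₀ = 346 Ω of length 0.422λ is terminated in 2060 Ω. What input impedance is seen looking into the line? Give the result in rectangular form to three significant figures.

Z_in ≈ 239 + j573 Ω

βl = 2π × 0.422 = 152°
tan(βl) = tan(152°) = -0.534
Z_in = Z_0·(Z_L + jZ_0·tanβl)/(Z_0 + jZ_L·tanβl)
     = 346·(2060 − j185)/(346 − j1100)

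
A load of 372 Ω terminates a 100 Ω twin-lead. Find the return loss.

RL ≈ 4.79 dB

Γ = (372 − 100)/(372 + 100) = 0.576
RL = −20·log₁₀|Γ| = −20·log₁₀(0.576)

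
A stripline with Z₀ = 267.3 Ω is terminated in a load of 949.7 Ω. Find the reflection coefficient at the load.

Γ = (Z_L − Z_0)/(Z_L + Z_0) = (949.7 − 267.3)/(949.7 + 267.3) = 682.4/1217

Γ = 0.561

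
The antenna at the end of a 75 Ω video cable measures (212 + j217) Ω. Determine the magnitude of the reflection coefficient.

Γ = (Z_L − Z_0)/(Z_L + Z_0) = (137 + j217)/(287 + j217)
|Γ| = 257/360

|Γ| ≈ 0.713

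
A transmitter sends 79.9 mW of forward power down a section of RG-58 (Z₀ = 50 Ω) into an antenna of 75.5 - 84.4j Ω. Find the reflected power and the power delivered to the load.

|Γ| = |(25.5 − j84.4)/(125.5 − j84.4)| = 0.583
|Γ|² = 0.34
P_refl = |Γ|²·P_inc = 27.2 mW, P_del = (1 − |Γ|²)·P_inc = 52.7 mW

P_reflected ≈ 27.2 mW; P_delivered ≈ 52.7 mW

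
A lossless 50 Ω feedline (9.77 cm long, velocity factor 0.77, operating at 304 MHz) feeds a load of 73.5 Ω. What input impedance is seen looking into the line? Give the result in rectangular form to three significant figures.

Z_in ≈ 45.8 − j18 Ω

λ = v/f = 0.77·c / 304 MHz = 0.76 m
βl = 2π·l/λ = 2π × 0.129 = 46.3°
tan(βl) = tan(46.3°) = 1.05
Z_in = Z_0·(Z_L + jZ_0·tanβl)/(Z_0 + jZ_L·tanβl)
     = 50·(73.5 + j52.3)/(50 + j76.9)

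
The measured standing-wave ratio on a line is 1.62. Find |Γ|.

|Γ| = (S − 1)/(S + 1) = (1.62 − 1)/(1.62 + 1) = 0.62/2.62

|Γ| ≈ 0.237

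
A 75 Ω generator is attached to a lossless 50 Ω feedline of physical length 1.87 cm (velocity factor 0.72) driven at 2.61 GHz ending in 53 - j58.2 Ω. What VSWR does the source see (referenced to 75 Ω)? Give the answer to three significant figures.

VSWR ≈ 4.14

λ = v/f = 0.72·c / 2.61 GHz = 0.0828 m
βl = 2π·l/λ = 2π × 0.226 = 81.3°
tan(βl) = 6.57
Z_in = Z_0·(Z_L + jZ_0·tanβl)/(Z_0 + jZ_L·tanβl) = 19 + j16 Ω
Γ_s = (Z_in − Z_s)/(Z_in + Z_s) = (-56 + j16)/(94 + j16), |Γ_s| = 0.611
VSWR = (1 + |Γ_s|)/(1 − |Γ_s|)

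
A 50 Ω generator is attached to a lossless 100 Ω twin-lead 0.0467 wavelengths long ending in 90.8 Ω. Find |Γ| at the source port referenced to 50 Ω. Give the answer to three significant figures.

βl = 2π × 0.0467 = 16.8°
tan(βl) = 0.302
Z_in = Z_0·(Z_L + jZ_0·tanβl)/(Z_0 + jZ_L·tanβl) = 92.2 + j4.93 Ω
Γ_s = (Z_in − Z_s)/(Z_in + Z_s) = (42.2 + j4.93)/(142 + j4.93), |Γ_s| = 0.298

|Γ| ≈ 0.298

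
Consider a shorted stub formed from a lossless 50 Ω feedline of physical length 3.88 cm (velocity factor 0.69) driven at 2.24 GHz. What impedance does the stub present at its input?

λ = v/f = 0.69·c / 2.24 GHz = 0.0924 m
βl = 2π·l/λ = 2π × 0.42 = 151°
tan(βl) = -0.551
For a shorted stub, Z_in = jZ_0·tan(βl)

Z_in ≈ −j27.5 Ω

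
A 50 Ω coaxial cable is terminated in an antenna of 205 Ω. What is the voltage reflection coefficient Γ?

Γ = (Z_L − Z_0)/(Z_L + Z_0) = (205 − 50)/(205 + 50) = 155/255

Γ = 0.608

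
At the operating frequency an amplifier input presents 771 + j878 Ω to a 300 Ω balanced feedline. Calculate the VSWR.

VSWR ≈ 6.13

Γ = (Z_L − Z_0)/(Z_L + Z_0) = (471 + j878)/(1071 + j878)
|Γ| = 996/1380 = 0.719
VSWR = (1 + |Γ|)/(1 − |Γ|) = 1.72/0.281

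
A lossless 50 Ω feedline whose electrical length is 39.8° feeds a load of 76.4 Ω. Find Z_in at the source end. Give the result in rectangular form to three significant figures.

Z_in ≈ 49.4 − j21.2 Ω

tan(βl) = tan(39.8°) = 0.833
Z_in = Z_0·(Z_L + jZ_0·tanβl)/(Z_0 + jZ_L·tanβl)
     = 50·(76.4 + j41.7)/(50 + j63.7)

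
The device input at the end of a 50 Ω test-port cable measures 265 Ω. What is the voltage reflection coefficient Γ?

Γ = 0.683

Γ = (Z_L − Z_0)/(Z_L + Z_0) = (265 − 50)/(265 + 50) = 215/315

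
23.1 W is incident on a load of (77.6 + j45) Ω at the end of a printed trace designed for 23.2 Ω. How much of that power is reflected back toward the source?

|Γ| = |(54.4 + j45)/(100.8 + j45)| = 0.64
|Γ|² = 0.409
P_refl = |Γ|²·P_inc = 9.45 W, P_del = (1 − |Γ|²)·P_inc = 13.7 W

P_reflected ≈ 9.45 W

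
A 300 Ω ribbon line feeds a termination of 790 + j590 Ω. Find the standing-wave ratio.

Γ = (Z_L − Z_0)/(Z_L + Z_0) = (490 + j590)/(1090 + j590)
|Γ| = 767/1240 = 0.619
VSWR = (1 + |Γ|)/(1 − |Γ|) = 1.62/0.381

VSWR ≈ 4.25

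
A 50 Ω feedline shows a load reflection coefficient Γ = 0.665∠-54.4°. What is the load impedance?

Z_L = Z_0·(1 + Γ)/(1 − Γ) = 50·(1.39 − j0.541)/(0.613 + j0.541)

Z_L ≈ 41.7 − j80.9 Ω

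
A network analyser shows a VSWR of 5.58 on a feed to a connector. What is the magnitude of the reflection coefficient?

|Γ| ≈ 0.696

|Γ| = (S − 1)/(S + 1) = (5.58 − 1)/(5.58 + 1) = 4.58/6.58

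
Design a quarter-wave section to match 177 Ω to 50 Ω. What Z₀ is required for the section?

Z_qwt ≈ 94.1 Ω

Z_qwt = √(Z_0·R_L) = √(50 × 177) = √8850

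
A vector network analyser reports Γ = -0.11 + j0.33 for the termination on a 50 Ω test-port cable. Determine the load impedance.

Z_L = Z_0·(1 + Γ)/(1 − Γ) = 50·(0.89 + j0.33)/(1.11 − j0.33)

Z_L ≈ 32.8 + j24.6 Ω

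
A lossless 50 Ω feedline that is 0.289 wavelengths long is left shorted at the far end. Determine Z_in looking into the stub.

βl = 2π × 0.289 = 104°
tan(βl) = -4
For a shorted stub, Z_in = jZ_0·tan(βl)

Z_in ≈ −j200 Ω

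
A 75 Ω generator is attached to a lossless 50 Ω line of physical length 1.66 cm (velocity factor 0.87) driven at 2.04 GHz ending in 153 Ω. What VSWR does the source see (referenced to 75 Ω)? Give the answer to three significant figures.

VSWR ≈ 3.45

λ = v/f = 0.87·c / 2.04 GHz = 0.128 m
βl = 2π·l/λ = 2π × 0.13 = 46.7°
tan(βl) = 1.06
Z_in = Z_0·(Z_L + jZ_0·tanβl)/(Z_0 + jZ_L·tanβl) = 28.2 − j38.4 Ω
Γ_s = (Z_in − Z_s)/(Z_in + Z_s) = (-46.8 − j38.4)/(103 − j38.4), |Γ_s| = 0.55
VSWR = (1 + |Γ_s|)/(1 − |Γ_s|)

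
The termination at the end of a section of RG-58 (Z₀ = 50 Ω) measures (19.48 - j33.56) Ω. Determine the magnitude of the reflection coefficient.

Γ = (Z_L − Z_0)/(Z_L + Z_0) = (-30.52 − j33.56)/(69.48 − j33.56)
|Γ| = 45.4/77.2

|Γ| ≈ 0.588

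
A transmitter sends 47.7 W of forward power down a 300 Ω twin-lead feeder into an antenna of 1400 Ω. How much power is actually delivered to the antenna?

P_delivered ≈ 27.7 W

Γ = (1400 − 300)/(1400 + 300) = 0.647
|Γ|² = 0.419
P_refl = |Γ|²·P_inc = 20 W, P_del = (1 − |Γ|²)·P_inc = 27.7 W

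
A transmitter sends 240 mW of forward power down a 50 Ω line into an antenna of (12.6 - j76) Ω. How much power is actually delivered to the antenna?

|Γ| = |(-37.4 − j76)/(62.6 − j76)| = 0.86
|Γ|² = 0.74
P_refl = |Γ|²·P_inc = 178 mW, P_del = (1 − |Γ|²)·P_inc = 62.4 mW

P_delivered ≈ 62.4 mW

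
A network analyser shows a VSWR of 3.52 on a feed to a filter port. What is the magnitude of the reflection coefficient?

|Γ| = (S − 1)/(S + 1) = (3.52 − 1)/(3.52 + 1) = 2.52/4.52

|Γ| ≈ 0.558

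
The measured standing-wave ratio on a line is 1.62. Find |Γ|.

|Γ| ≈ 0.237

|Γ| = (S − 1)/(S + 1) = (1.62 − 1)/(1.62 + 1) = 0.62/2.62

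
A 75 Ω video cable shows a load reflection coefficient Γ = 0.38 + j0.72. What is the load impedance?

Z_L = Z_0·(1 + Γ)/(1 − Γ) = 75·(1.38 + j0.72)/(0.62 − j0.72)

Z_L ≈ 28 + j120 Ω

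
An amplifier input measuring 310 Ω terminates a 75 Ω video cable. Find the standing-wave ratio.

For a purely resistive load, VSWR = R_L/Z_0 or Z_0/R_L (whichever > 1) = 310/75

VSWR ≈ 4.13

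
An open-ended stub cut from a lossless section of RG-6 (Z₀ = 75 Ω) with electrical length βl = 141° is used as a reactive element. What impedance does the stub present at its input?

tan(βl) = -0.81
For an open-ended stub, Z_in = −jZ_0·cot(βl) = −jZ_0/tan(βl)

Z_in ≈ +j92.6 Ω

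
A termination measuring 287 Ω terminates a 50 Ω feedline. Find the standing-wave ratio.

For a purely resistive load, VSWR = R_L/Z_0 or Z_0/R_L (whichever > 1) = 287/50

VSWR ≈ 5.74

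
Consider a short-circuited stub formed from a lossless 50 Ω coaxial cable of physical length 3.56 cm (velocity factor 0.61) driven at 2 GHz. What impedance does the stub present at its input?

λ = v/f = 0.61·c / 2 GHz = 0.0915 m
βl = 2π·l/λ = 2π × 0.389 = 140°
tan(βl) = -0.837
For a short-circuited stub, Z_in = jZ_0·tan(βl)

Z_in ≈ −j41.9 Ω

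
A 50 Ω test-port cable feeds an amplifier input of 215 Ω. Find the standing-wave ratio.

For a purely resistive load, VSWR = R_L/Z_0 or Z_0/R_L (whichever > 1) = 215/50

VSWR ≈ 4.3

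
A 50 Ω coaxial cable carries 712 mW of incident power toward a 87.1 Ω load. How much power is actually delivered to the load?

P_delivered ≈ 660 mW

Γ = (87.1 − 50)/(87.1 + 50) = 0.271
|Γ|² = 0.0732
P_refl = |Γ|²·P_inc = 52.1 mW, P_del = (1 − |Γ|²)·P_inc = 660 mW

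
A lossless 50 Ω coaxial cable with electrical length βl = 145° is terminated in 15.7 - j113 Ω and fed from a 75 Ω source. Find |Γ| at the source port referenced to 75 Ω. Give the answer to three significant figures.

tan(βl) = -0.7
Z_in = Z_0·(Z_L + jZ_0·tanβl)/(Z_0 + jZ_L·tanβl) = 60.4 + j231 Ω
Γ_s = (Z_in − Z_s)/(Z_in + Z_s) = (-14.6 + j231)/(135 + j231), |Γ_s| = 0.865

|Γ| ≈ 0.865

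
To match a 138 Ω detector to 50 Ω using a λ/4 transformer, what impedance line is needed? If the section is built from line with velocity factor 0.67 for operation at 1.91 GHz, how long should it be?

Z_qwt ≈ 83.1 Ω; length ≈ 2.63 cm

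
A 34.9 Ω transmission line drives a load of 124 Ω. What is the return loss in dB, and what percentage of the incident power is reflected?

RL ≈ 5.02 dB; 31.4% of incident power reflected

Γ = (124 − 34.9)/(124 + 34.9) = 0.561
RL = −20·log₁₀(0.561) = 5.02 dB
P_refl/P_inc = |Γ|² = 0.314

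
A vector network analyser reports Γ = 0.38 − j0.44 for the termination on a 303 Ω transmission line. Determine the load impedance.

Z_L ≈ 347 − j461 Ω

Z_L = Z_0·(1 + Γ)/(1 − Γ) = 303·(1.38 − j0.44)/(0.62 + j0.44)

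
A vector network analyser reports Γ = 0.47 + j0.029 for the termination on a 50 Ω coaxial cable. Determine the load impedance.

Z_L = Z_0·(1 + Γ)/(1 − Γ) = 50·(1.47 + j0.029)/(0.53 − j0.029)

Z_L ≈ 138 + j10.3 Ω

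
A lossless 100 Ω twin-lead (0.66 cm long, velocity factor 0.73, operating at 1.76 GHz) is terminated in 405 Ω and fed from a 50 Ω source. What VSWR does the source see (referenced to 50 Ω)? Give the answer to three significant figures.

λ = v/f = 0.73·c / 1.76 GHz = 0.124 m
βl = 2π·l/λ = 2π × 0.053 = 19.1°
tan(βl) = 0.346
Z_in = Z_0·(Z_L + jZ_0·tanβl)/(Z_0 + jZ_L·tanβl) = 153 − j180 Ω
Γ_s = (Z_in − Z_s)/(Z_in + Z_s) = (103 − j180)/(203 − j180), |Γ_s| = 0.764
VSWR = (1 + |Γ_s|)/(1 − |Γ_s|)

VSWR ≈ 7.48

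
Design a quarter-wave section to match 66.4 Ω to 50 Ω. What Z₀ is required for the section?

Z_qwt = √(Z_0·R_L) = √(50 × 66.4) = √3320

Z_qwt ≈ 57.6 Ω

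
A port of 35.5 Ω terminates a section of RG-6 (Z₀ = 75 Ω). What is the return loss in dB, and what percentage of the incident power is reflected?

Γ = (35.5 − 75)/(35.5 + 75) = -0.357
RL = −20·log₁₀(0.357) = 8.94 dB
P_refl/P_inc = |Γ|² = 0.128

RL ≈ 8.94 dB; 12.8% of incident power reflected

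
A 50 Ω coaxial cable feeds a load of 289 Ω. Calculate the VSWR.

VSWR ≈ 5.78

For a purely resistive load, VSWR = R_L/Z_0 or Z_0/R_L (whichever > 1) = 289/50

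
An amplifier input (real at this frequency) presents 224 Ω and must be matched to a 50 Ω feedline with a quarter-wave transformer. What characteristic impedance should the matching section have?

Z_qwt = √(Z_0·R_L) = √(50 × 224) = √11200

Z_qwt ≈ 106 Ω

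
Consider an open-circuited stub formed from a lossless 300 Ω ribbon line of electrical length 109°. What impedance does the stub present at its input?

tan(βl) = -2.9
For an open-circuited stub, Z_in = −jZ_0·cot(βl) = −jZ_0/tan(βl)

Z_in ≈ +j103 Ω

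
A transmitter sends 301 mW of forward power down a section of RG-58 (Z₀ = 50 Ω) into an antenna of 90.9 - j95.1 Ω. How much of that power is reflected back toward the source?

P_reflected ≈ 112 mW

|Γ| = |(40.9 − j95.1)/(140.9 − j95.1)| = 0.609
|Γ|² = 0.371
P_refl = |Γ|²·P_inc = 112 mW, P_del = (1 − |Γ|²)·P_inc = 189 mW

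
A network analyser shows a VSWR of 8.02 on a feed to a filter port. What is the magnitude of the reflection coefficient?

|Γ| ≈ 0.778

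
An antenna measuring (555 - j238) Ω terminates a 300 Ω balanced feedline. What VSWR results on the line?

Γ = (Z_L − Z_0)/(Z_L + Z_0) = (255 − j238)/(855 − j238)
|Γ| = 349/888 = 0.393
VSWR = (1 + |Γ|)/(1 − |Γ|) = 1.39/0.607

VSWR ≈ 2.3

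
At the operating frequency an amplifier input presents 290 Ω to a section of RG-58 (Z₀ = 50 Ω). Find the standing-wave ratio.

VSWR ≈ 5.8

Γ = (290 − 50)/(290 + 50) = 0.706
VSWR = (1 + 0.706)/(1 − 0.706)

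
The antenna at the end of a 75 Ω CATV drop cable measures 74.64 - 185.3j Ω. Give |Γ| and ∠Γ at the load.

Γ ≈ 0.778 ∠ -39°

Γ = (Z_L − Z_0)/(Z_L + Z_0) = (-0.36 − j185.3)/(149.6 − j185.3)
|Γ| = 185/238 = 0.778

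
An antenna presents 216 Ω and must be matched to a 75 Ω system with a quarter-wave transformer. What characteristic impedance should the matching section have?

Z_qwt = √(Z_0·R_L) = √(75 × 216) = √16200

Z_qwt ≈ 127 Ω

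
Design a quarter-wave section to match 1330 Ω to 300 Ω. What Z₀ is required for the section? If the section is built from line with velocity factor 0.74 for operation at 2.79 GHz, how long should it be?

Z_qwt ≈ 632 Ω; length ≈ 1.99 cm

Z_qwt = √(Z_0·R_L) = √(300 × 1330) = √399000
λ = 0.74·c/f = 0.0796 m, so l = λ/4 = 0.0199 m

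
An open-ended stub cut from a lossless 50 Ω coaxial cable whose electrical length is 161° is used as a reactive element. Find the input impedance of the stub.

tan(βl) = -0.344
For an open-ended stub, Z_in = −jZ_0·cot(βl) = −jZ_0/tan(βl)

Z_in ≈ +j145 Ω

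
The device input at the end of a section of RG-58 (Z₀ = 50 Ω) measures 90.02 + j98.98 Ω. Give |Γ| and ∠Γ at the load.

Γ ≈ 0.623 ∠ 32.7°

Γ = (Z_L − Z_0)/(Z_L + Z_0) = (40.02 + j98.98)/(140 + j98.98)
|Γ| = 107/171 = 0.623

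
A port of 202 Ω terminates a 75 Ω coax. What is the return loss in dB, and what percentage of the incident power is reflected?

Γ = (202 − 75)/(202 + 75) = 0.458
RL = −20·log₁₀(0.458) = 6.77 dB
P_refl/P_inc = |Γ|² = 0.21

RL ≈ 6.77 dB; 21% of incident power reflected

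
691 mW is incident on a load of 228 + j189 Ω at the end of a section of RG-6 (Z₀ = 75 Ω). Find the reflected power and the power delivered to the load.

|Γ| = |(153 + j189)/(303 + j189)| = 0.681
|Γ|² = 0.464
P_refl = |Γ|²·P_inc = 320 mW, P_del = (1 − |Γ|²)·P_inc = 371 mW

P_reflected ≈ 320 mW; P_delivered ≈ 371 mW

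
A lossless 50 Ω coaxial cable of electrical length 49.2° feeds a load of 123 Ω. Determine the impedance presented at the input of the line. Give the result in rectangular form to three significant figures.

Z_in ≈ 31.6 − j32.1 Ω

tan(βl) = tan(49.2°) = 1.16
Z_in = Z_0·(Z_L + jZ_0·tanβl)/(Z_0 + jZ_L·tanβl)
     = 50·(123 + j57.9)/(50 + j142)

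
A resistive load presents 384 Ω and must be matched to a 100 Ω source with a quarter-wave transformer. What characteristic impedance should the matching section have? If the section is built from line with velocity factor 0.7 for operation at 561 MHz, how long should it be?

Z_qwt ≈ 196 Ω; length ≈ 9.36 cm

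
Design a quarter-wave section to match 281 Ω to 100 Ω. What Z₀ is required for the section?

Z_qwt = √(Z_0·R_L) = √(100 × 281) = √28100

Z_qwt ≈ 168 Ω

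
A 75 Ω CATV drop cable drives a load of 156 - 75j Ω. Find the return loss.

Γ = (81 − j75)/(231 − j75), |Γ| = 0.455
RL = −20·log₁₀|Γ| = −20·log₁₀(0.455)

RL ≈ 6.85 dB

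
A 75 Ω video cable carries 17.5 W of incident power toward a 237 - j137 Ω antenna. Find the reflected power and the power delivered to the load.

|Γ| = |(162 − j137)/(312 − j137)| = 0.623
|Γ|² = 0.388
P_refl = |Γ|²·P_inc = 6.78 W, P_del = (1 − |Γ|²)·P_inc = 10.7 W

P_reflected ≈ 6.78 W; P_delivered ≈ 10.7 W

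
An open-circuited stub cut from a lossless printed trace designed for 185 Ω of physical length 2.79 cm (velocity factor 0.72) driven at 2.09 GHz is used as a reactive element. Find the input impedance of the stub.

Z_in ≈ +j23.3 Ω

λ = v/f = 0.72·c / 2.09 GHz = 0.103 m
βl = 2π·l/λ = 2π × 0.27 = 97.2°
tan(βl) = -7.93
For an open-circuited stub, Z_in = −jZ_0·cot(βl) = −jZ_0/tan(βl)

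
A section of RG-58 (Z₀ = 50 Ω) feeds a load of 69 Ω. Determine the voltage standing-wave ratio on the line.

VSWR ≈ 1.38

For a purely resistive load, VSWR = R_L/Z_0 or Z_0/R_L (whichever > 1) = 69/50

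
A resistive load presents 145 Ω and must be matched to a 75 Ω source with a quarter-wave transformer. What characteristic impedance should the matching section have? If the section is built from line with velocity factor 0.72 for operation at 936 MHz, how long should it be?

Z_qwt ≈ 104 Ω; length ≈ 5.77 cm

Z_qwt = √(Z_0·R_L) = √(75 × 145) = √10880
λ = 0.72·c/f = 0.231 m, so l = λ/4 = 0.0577 m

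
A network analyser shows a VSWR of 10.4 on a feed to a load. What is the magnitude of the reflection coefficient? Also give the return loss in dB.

|Γ| ≈ 0.825; return loss ≈ 1.68 dB

|Γ| = (S − 1)/(S + 1) = (10.4 − 1)/(10.4 + 1) = 9.4/11.4
RL = −20·log₁₀|Γ| = −20·log₁₀(0.825)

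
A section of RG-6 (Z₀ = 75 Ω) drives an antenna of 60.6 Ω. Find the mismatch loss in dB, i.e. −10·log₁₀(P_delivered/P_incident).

mismatch loss ≈ 0.0493 dB

Γ = (60.6 − 75)/(60.6 + 75) = -0.106
|Γ|² = 0.0113, so P_del/P_inc = 1 − |Γ|² = 0.989
ML = −10·log₁₀(1 − |Γ|²)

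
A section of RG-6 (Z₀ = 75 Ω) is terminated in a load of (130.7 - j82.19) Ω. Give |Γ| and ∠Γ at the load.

Γ ≈ 0.448 ∠ -34.1°

Γ = (Z_L − Z_0)/(Z_L + Z_0) = (55.7 − j82.19)/(205.7 − j82.19)
|Γ| = 99.3/222 = 0.448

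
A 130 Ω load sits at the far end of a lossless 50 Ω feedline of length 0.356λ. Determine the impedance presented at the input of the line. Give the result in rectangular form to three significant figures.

Z_in ≈ 28.5 + j30.7 Ω

βl = 2π × 0.356 = 128°
tan(βl) = tan(128°) = -1.27
Z_in = Z_0·(Z_L + jZ_0·tanβl)/(Z_0 + jZ_L·tanβl)
     = 50·(130 − j63.6)/(50 − j165)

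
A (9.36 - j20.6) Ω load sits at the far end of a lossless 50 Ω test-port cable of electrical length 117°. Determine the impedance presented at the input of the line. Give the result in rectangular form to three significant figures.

Z_in ≈ 265 − j112 Ω

tan(βl) = tan(117°) = -1.96
Z_in = Z_0·(Z_L + jZ_0·tanβl)/(Z_0 + jZ_L·tanβl)
     = 50·(9.36 − j119)/(9.57 − j18.4)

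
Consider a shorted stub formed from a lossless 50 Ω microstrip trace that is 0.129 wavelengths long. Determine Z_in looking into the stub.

βl = 2π × 0.129 = 46.4°
tan(βl) = 1.05
For a shorted stub, Z_in = jZ_0·tan(βl)

Z_in ≈ +j52.6 Ω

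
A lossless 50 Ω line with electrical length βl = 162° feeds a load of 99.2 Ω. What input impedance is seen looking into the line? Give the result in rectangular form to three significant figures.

tan(βl) = tan(162°) = -0.325
Z_in = Z_0·(Z_L + jZ_0·tanβl)/(Z_0 + jZ_L·tanβl)
     = 50·(99.2 − j16.2)/(50 − j32.2)

Z_in ≈ 77.5 + j33.7 Ω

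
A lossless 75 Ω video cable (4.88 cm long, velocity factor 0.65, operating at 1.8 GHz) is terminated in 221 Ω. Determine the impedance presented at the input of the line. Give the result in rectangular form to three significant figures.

λ = v/f = 0.65·c / 1.8 GHz = 0.108 m
βl = 2π·l/λ = 2π × 0.45 = 162°
tan(βl) = tan(162°) = -0.322
Z_in = Z_0·(Z_L + jZ_0·tanβl)/(Z_0 + jZ_L·tanβl)
     = 75·(221 − j24.1)/(75 − j71.1)

Z_in ≈ 128 + j97.6 Ω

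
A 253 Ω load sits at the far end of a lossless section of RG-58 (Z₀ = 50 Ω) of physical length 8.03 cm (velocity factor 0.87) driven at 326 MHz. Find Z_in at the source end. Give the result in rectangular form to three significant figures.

Z_in ≈ 26.5 − j61.4 Ω

λ = v/f = 0.87·c / 326 MHz = 0.801 m
βl = 2π·l/λ = 2π × 0.1 = 36.1°
tan(βl) = tan(36.1°) = 0.729
Z_in = Z_0·(Z_L + jZ_0·tanβl)/(Z_0 + jZ_L·tanβl)
     = 50·(253 + j36.5)/(50 + j185)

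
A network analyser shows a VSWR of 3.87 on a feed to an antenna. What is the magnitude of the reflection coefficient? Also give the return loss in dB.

|Γ| = (S − 1)/(S + 1) = (3.87 − 1)/(3.87 + 1) = 2.87/4.87
RL = −20·log₁₀|Γ| = −20·log₁₀(0.589)

|Γ| ≈ 0.589; return loss ≈ 4.59 dB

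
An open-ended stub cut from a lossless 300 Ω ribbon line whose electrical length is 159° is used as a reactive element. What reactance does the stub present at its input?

tan(βl) = -0.384
For an open-ended stub, Z_in = −jZ_0·cot(βl) = −jZ_0/tan(βl)

X_in ≈ 782 Ω (inductive)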